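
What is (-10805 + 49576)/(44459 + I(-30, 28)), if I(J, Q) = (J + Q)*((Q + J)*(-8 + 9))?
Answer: 38771/44463 ≈ 0.87198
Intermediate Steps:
I(J, Q) = (J + Q)**2 (I(J, Q) = (J + Q)*((J + Q)*1) = (J + Q)*(J + Q) = (J + Q)**2)
(-10805 + 49576)/(44459 + I(-30, 28)) = (-10805 + 49576)/(44459 + (-30 + 28)**2) = 38771/(44459 + (-2)**2) = 38771/(44459 + 4) = 38771/44463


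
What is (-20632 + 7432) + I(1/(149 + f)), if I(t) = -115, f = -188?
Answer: -13315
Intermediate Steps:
(-20632 + 7432) + I(1/(149 + f)) = (-20632 + 7432) - 115 = -13200 - 115 = -13315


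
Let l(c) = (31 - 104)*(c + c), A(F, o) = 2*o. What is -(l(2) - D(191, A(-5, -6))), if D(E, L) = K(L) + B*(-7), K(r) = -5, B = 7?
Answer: 238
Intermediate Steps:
D(E, L) = -54 (D(E, L) = -5 + 7*(-7) = -5 - 49 = -54)
l(c) = -146*c
-(l(2) - D(191, A(-5, -6))) = -(-146*2 - 1*(-54)) = -(-292 + 54) = -1*(-238) = 238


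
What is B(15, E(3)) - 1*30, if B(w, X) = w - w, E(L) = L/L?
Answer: -30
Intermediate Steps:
E(L) = 1
B(w, X) = 0
B(15, E(3)) - 1*30 = 0 - 1*30 = 0 - 30 = -30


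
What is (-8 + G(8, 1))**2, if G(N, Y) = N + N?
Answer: 64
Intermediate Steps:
G(N, Y) = 2*N
(-8 + G(8, 1))**2 = (-8 + 2*8)**2 = (-8 + 16)**2 = 8**2 = 64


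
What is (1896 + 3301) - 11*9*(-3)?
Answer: 5494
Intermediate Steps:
(1896 + 3301) - 11*9*(-3) = 5197 - 99*(-3) = 5197 + 297 = 5494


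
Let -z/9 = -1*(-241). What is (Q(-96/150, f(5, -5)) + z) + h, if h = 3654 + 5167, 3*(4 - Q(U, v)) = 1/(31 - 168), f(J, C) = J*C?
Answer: 2735617/411 ≈ 6656.0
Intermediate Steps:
z = -2169 (z = -(-9)*(-241) = -9*241 = -2169)
f(J, C) = C*J
Q(U, v) = 1645/411 (Q(U, v) = 4 - 1/(3*(31 - 168)) = 4 - ⅓/(-137) = 4 - ⅓*(-1/137) = 4 + 1/411 = 1645/411)
h = 8821
(Q(-96/150, f(5, -5)) + z) + h = (1645/411 - 2169) + 8821 = -889814/411 + 8821 = 2735617/411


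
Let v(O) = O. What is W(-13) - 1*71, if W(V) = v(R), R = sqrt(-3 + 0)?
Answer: -71 + I*sqrt(3) ≈ -71.0 + 1.732*I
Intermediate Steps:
R = I*sqrt(3) (R = sqrt(-3) = I*sqrt(3) ≈ 1.732*I)
W(V) = I*sqrt(3)
W(-13) - 1*71 = I*sqrt(3) - 1*71 = I*sqrt(3) - 71 = -71 + I*sqrt(3)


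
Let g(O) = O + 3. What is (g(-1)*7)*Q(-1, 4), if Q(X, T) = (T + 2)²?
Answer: 504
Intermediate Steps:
Q(X, T) = (2 + T)²
g(O) = 3 + O
(g(-1)*7)*Q(-1, 4) = ((3 - 1)*7)*(2 + 4)² = (2*7)*6² = 14*36 = 504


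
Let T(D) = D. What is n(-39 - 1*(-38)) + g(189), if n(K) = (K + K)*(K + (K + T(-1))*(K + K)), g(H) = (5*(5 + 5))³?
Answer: 124994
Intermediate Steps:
g(H) = 125000 (g(H) = (5*10)³ = 50³ = 125000)
n(K) = 2*K*(K + 2*K*(-1 + K)) (n(K) = (K + K)*(K + (K - 1)*(K + K)) = (2*K)*(K + (-1 + K)*(2*K)) = (2*K)*(K + 2*K*(-1 + K)) = 2*K*(K + 2*K*(-1 + K)))
n(-39 - 1*(-38)) + g(189) = (-39 - 1*(-38))²*(-2 + 4*(-39 - 1*(-38))) + 125000 = (-39 + 38)²*(-2 + 4*(-39 + 38)) + 125000 = (-1)²*(-2 + 4*(-1)) + 125000 = 1*(-2 - 4) + 125000 = 1*(-6) + 125000 = -6 + 125000 = 124994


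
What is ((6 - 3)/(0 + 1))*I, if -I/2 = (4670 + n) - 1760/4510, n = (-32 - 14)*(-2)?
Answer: -1171356/41 ≈ -28570.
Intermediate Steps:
n = 92 (n = -46*(-2) = 92)
I = -390452/41 (I = -2*((4670 + 92) - 1760/4510) = -2*(4762 - 1760*1/4510) = -2*(4762 - 16/41) = -2*195226/41 = -390452/41 ≈ -9523.2)
((6 - 3)/(0 + 1))*I = ((6 - 3)/(0 + 1))*(-390452/41) = (3/1)*(-390452/41) = (3*1)*(-390452/41) = 3*(-390452/41) = -1171356/41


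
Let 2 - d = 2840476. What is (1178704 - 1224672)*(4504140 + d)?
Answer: -76475398688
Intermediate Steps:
d = -2840474 (d = 2 - 1*2840476 = 2 - 2840476 = -2840474)
(1178704 - 1224672)*(4504140 + d) = (1178704 - 1224672)*(4504140 - 2840474) = -45968*1663666 = -76475398688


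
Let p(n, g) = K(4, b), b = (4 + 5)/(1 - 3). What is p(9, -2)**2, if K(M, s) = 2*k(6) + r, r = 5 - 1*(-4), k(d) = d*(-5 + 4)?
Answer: 9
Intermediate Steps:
k(d) = -d (k(d) = d*(-1) = -d)
r = 9 (r = 5 + 4 = 9)
b = -9/2 (b = 9/(-2) = 9*(-1/2) = -9/2 ≈ -4.5000)
K(M, s) = -3 (K(M, s) = 2*(-1*6) + 9 = 2*(-6) + 9 = -12 + 9 = -3)
p(n, g) = -3
p(9, -2)**2 = (-3)**2 = 9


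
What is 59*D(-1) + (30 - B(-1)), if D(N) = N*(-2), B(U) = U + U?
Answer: 150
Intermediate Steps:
B(U) = 2*U
D(N) = -2*N
59*D(-1) + (30 - B(-1)) = 59*(-2*(-1)) + (30 - 2*(-1)) = 59*2 + (30 - 1*(-2)) = 118 + (30 + 2) = 118 + 32 = 150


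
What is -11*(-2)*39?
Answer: 858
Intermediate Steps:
-11*(-2)*39 = 22*39 = 858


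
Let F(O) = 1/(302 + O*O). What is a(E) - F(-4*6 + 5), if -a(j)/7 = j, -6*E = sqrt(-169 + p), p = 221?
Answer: -1/663 + 7*sqrt(13)/3 ≈ 8.4114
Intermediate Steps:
E = -sqrt(13)/3 (E = -sqrt(-169 + 221)/6 = -sqrt(13)/3 ≈ -1.2019)
F(O) = 1/(302 + O**2)
a(j) = -7*j
a(E) - F(-4*6 + 5) = -(-7)*sqrt(13)/3 - 1/(302 + (-4*6 + 5)**2) = 7*sqrt(13)/3 - 1/(302 + (-24 + 5)**2) = 7*sqrt(13)/3 - 1/(302 + (-19)**2) = 7*sqrt(13)/3 - 1/(302 + 361) = 7*sqrt(13)/3 - 1/663 = -1/663 + 7*sqrt(13)/3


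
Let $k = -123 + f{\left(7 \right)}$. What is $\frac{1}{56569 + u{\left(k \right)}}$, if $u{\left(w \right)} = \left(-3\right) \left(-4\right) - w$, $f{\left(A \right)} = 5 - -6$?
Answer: $\frac{1}{56693} \approx 1.7639 \cdot 10^{-5}$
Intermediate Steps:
$f{\left(A \right)} = 11$ ($f{\left(A \right)} = 5 + 6 = 11$)
$k = -112$ ($k = -123 + 11 = -112$)
$u{\left(w \right)} = 12 - w$
$\frac{1}{56569 + u{\left(k \right)}} = \frac{1}{56569 + \left(12 - -112\right)} = \frac{1}{56569 + \left(12 + 112\right)} = \frac{1}{56569 + 124} = \frac{1}{56693}$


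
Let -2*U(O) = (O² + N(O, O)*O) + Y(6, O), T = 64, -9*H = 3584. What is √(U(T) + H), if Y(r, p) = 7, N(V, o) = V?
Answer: I*√161918/6 ≈ 67.065*I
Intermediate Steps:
H = -3584/9 (H = -⅑*3584 = -3584/9 ≈ -398.22)
U(O) = -7/2 - O² (U(O) = -((O² + O*O) + 7)/2 = -((O² + O²) + 7)/2 = -(2*O² + 7)/2 = -(7 + 2*O²)/2 = -7/2 - O²)
√(U(T) + H) = √((-7/2 - 1*64²) - 3584/9) = √((-7/2 - 1*4096) - 3584/9) = √((-7/2 - 4096) - 3584/9) = √(-8199/2 - 3584/9) = √(-80959/18) = I*√161918/6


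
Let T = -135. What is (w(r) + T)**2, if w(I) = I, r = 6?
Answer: 16641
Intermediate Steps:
(w(r) + T)**2 = (6 - 135)**2 = (-129)**2 = 16641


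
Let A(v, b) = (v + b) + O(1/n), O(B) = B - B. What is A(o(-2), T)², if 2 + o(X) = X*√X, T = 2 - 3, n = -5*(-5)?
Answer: 1 + 12*I*√2 ≈ 1.0 + 16.971*I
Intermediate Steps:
n = 25
T = -1
O(B) = 0
o(X) = -2 + X^(3/2) (o(X) = -2 + X*√X = -2 + X^(3/2))
A(v, b) = b + v (A(v, b) = (v + b) + 0 = (b + v) + 0 = b + v)
A(o(-2), T)² = (-1 + (-2 + (-2)^(3/2)))² = (-1 + (-2 - 2*I*√2))² = (-3 - 2*I*√2)²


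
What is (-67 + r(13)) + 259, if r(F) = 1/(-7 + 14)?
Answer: 1345/7 ≈ 192.14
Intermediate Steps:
r(F) = ⅐ (r(F) = 1/7 = ⅐)
(-67 + r(13)) + 259 = (-67 + ⅐) + 259 = -468/7 + 259 = 1345/7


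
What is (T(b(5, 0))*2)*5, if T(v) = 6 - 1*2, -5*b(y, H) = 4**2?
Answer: 40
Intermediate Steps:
b(y, H) = -16/5 (b(y, H) = -1/5*4**2 = -1/5*16 = -16/5)
T(v) = 4 (T(v) = 6 - 2 = 4)
(T(b(5, 0))*2)*5 = (4*2)*5 = 8*5 = 40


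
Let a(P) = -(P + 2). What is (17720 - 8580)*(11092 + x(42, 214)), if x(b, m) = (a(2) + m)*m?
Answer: 512132480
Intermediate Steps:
a(P) = -2 - P (a(P) = -(2 + P) = -2 - P)
x(b, m) = m*(-4 + m) (x(b, m) = ((-2 - 1*2) + m)*m = ((-2 - 2) + m)*m = (-4 + m)*m = m*(-4 + m))
(17720 - 8580)*(11092 + x(42, 214)) = (17720 - 8580)*(11092 + 214*(-4 + 214)) = 9140*(11092 + 214*210) = 9140*(11092 + 44940) = 9140*56032 = 512132480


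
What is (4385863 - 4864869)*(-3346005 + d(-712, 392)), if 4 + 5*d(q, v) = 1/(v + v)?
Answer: 628280686812141/392 ≈ 1.6028e+12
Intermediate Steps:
d(q, v) = -⅘ + 1/(10*v) (d(q, v) = -⅘ + 1/(5*(v + v)) = -⅘ + 1/(5*((2*v))) = -⅘ + (1/(2*v))/5 = -⅘ + 1/(10*v))
(4385863 - 4864869)*(-3346005 + d(-712, 392)) = (4385863 - 4864869)*(-3346005 + (⅒)*(1 - 8*392)/392) = -479006*(-3346005 + (⅒)*(1/392)*(1 - 3136)) = -479006*(-3346005 + (⅒)*(1/392)*(-3135)) = -479006*(-3346005 - 627/784) = -479006*(-2623268547/784) = 628280686812141/392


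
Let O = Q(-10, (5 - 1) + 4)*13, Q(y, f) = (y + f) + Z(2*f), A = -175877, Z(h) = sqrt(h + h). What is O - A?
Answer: 175851 + 52*sqrt(2) ≈ 1.7592e+5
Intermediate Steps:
Z(h) = sqrt(2)*sqrt(h) (Z(h) = sqrt(2*h) = sqrt(2)*sqrt(h))
Q(y, f) = f + y + 2*sqrt(f) (Q(y, f) = (y + f) + sqrt(2)*sqrt(2*f) = (f + y) + sqrt(2)*(sqrt(2)*sqrt(f)) = (f + y) + 2*sqrt(f) = f + y + 2*sqrt(f))
O = -26 + 52*sqrt(2) (O = (((5 - 1) + 4) - 10 + 2*sqrt((5 - 1) + 4))*13 = ((4 + 4) - 10 + 2*sqrt(4 + 4))*13 = (8 - 10 + 2*sqrt(8))*13 = (8 - 10 + 2*(2*sqrt(2)))*13 = (8 - 10 + 4*sqrt(2))*13 = (-2 + 4*sqrt(2))*13 = -26 + 52*sqrt(2) ≈ 47.539)
O - A = (-26 + 52*sqrt(2)) - 1*(-175877) = (-26 + 52*sqrt(2)) + 175877 = 175851 + 52*sqrt(2)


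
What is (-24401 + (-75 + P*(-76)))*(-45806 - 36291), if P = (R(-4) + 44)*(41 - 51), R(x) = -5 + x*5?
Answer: 823925492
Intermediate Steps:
R(x) = -5 + 5*x
P = -190 (P = ((-5 + 5*(-4)) + 44)*(41 - 51) = ((-5 - 20) + 44)*(-10) = (-25 + 44)*(-10) = 19*(-10) = -190)
(-24401 + (-75 + P*(-76)))*(-45806 - 36291) = (-24401 + (-75 - 190*(-76)))*(-45806 - 36291) = (-24401 + (-75 + 14440))*(-82097) = (-24401 + 14365)*(-82097) = -10036*(-82097) = 823925492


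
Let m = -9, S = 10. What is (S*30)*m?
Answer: -2700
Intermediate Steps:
(S*30)*m = (10*30)*(-9) = 300*(-9) = -2700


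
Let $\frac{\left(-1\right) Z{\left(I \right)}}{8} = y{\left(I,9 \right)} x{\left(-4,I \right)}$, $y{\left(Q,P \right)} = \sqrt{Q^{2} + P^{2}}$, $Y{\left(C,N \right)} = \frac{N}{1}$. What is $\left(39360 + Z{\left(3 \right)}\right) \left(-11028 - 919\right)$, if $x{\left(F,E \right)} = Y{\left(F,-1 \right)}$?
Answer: $-470233920 - 286728 \sqrt{10} \approx -4.7114 \cdot 10^{8}$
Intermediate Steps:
$Y{\left(C,N \right)} = N$ ($Y{\left(C,N \right)} = N 1 = N$)
$y{\left(Q,P \right)} = \sqrt{P^{2} + Q^{2}}$
$x{\left(F,E \right)} = -1$
$Z{\left(I \right)} = 8 \sqrt{81 + I^{2}}$ ($Z{\left(I \right)} = - 8 \sqrt{9^{2} + I^{2}} \left(-1\right) = - 8 \sqrt{81 + I^{2}} \left(-1\right) = - 8 \left(- \sqrt{81 + I^{2}}\right) = 8 \sqrt{81 + I^{2}}$)
$\left(39360 + Z{\left(3 \right)}\right) \left(-11028 - 919\right) = \left(39360 + 8 \sqrt{81 + 3^{2}}\right) \left(-11028 - 919\right) = \left(39360 + 8 \sqrt{81 + 9}\right) \left(-11947\right) = \left(39360 + 8 \sqrt{90}\right) \left(-11947\right) = \left(39360 + 8 \cdot 3 \sqrt{10}\right) \left(-11947\right) = \left(39360 + 24 \sqrt{10}\right) \left(-11947\right) = -470233920 - 286728 \sqrt{10}$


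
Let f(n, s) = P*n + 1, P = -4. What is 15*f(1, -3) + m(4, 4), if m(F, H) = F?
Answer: -41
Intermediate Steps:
f(n, s) = 1 - 4*n (f(n, s) = -4*n + 1 = 1 - 4*n)
15*f(1, -3) + m(4, 4) = 15*(1 - 4*1) + 4 = 15*(1 - 4) + 4 = 15*(-3) + 4 = -45 + 4 = -41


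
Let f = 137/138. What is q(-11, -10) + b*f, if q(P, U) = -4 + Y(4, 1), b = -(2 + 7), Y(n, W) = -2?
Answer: -687/46 ≈ -14.935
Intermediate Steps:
b = -9 (b = -1*9 = -9)
f = 137/138 (f = 137*(1/138) = 137/138 ≈ 0.99275)
q(P, U) = -6 (q(P, U) = -4 - 2 = -6)
q(-11, -10) + b*f = -6 - 9*137/138 = -6 - 411/46 = -687/46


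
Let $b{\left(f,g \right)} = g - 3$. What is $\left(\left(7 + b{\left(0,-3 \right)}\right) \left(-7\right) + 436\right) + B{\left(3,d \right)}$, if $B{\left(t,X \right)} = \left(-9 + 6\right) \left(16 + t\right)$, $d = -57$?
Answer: $372$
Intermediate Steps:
$b{\left(f,g \right)} = -3 + g$ ($b{\left(f,g \right)} = g - 3 = -3 + g$)
$B{\left(t,X \right)} = -48 - 3 t$ ($B{\left(t,X \right)} = - 3 \left(16 + t\right) = -48 - 3 t$)
$\left(\left(7 + b{\left(0,-3 \right)}\right) \left(-7\right) + 436\right) + B{\left(3,d \right)} = \left(\left(7 - 6\right) \left(-7\right) + 436\right) - 57 = \left(1 \left(-7\right) + 436\right) - 57 = \left(-7 + 436\right) - 57 = 429 - 57 = 372$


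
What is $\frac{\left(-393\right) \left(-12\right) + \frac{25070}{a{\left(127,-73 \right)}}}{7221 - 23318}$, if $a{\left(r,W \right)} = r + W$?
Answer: $- \frac{139867}{434619} \approx -0.32182$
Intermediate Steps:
$a{\left(r,W \right)} = W + r$
$\frac{\left(-393\right) \left(-12\right) + \frac{25070}{a{\left(127,-73 \right)}}}{7221 - 23318} = \frac{\left(-393\right) \left(-12\right) + \frac{25070}{-73 + 127}}{7221 - 23318} = \frac{4716 + \frac{25070}{54}}{-16097} = \left(4716 + 25070 \cdot \frac{1}{54}\right) \left(- \frac{1}{16097}\right) = \left(4716 + \frac{12535}{27}\right) \left(- \frac{1}{16097}\right) = \frac{139867}{27} \left(- \frac{1}{16097}\right) = - \frac{139867}{434619}$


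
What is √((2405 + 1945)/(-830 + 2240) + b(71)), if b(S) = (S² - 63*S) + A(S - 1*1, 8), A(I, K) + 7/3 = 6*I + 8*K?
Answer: √20929758/141 ≈ 32.446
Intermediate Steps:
A(I, K) = -7/3 + 6*I + 8*K (A(I, K) = -7/3 + (6*I + 8*K) = -7/3 + 6*I + 8*K)
b(S) = 167/3 + S² - 57*S (b(S) = (S² - 63*S) + (-7/3 + 6*(S - 1*1) + 8*8) = (S² - 63*S) + (-7/3 + 6*(S - 1) + 64) = (S² - 63*S) + (-7/3 + 6*(-1 + S) + 64) = (S² - 63*S) + (-7/3 + (-6 + 6*S) + 64) = (S² - 63*S) + (167/3 + 6*S) = 167/3 + S² - 57*S)
√((2405 + 1945)/(-830 + 2240) + b(71)) = √((2405 + 1945)/(-830 + 2240) + (167/3 + 71² - 57*71)) = √(4350/1410 + (167/3 + 5041 - 4047)) = √(4350*(1/1410) + 3149/3) = √(145/47 + 3149/3) = √(148438/141) = √20929758/141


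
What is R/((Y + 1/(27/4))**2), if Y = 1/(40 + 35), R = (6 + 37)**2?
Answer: 842450625/11881 ≈ 70907.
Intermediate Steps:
R = 1849 (R = 43**2 = 1849)
Y = 1/75 ≈ 0.013333
R/((Y + 1/(27/4))**2) = 1849/((1/75 + 1/(27/4))**2) = 1849/((1/75 + 4/27)**2) = 1849/((109/675)**2) = 1849/(11881/455625) = 1849*(455625/11881) = 842450625/11881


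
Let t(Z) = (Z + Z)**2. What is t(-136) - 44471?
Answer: 29513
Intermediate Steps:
t(Z) = 4*Z**2 (t(Z) = (2*Z)**2 = 4*Z**2)
t(-136) - 44471 = 4*(-136)**2 - 44471 = 4*18496 - 44471 = 73984 - 44471 = 29513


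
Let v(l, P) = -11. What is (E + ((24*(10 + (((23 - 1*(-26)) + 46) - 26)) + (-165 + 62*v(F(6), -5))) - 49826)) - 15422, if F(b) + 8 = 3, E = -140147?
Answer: -204346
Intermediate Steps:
F(b) = -5 (F(b) = -8 + 3 = -5)
(E + ((24*(10 + (((23 - 1*(-26)) + 46) - 26)) + (-165 + 62*v(F(6), -5))) - 49826)) - 15422 = (-140147 + ((24*(10 + (((23 - 1*(-26)) + 46) - 26)) + (-165 + 62*(-11))) - 49826)) - 15422 = (-140147 + ((24*(10 + (((23 + 26) + 46) - 26)) + (-165 - 682)) - 49826)) - 15422 = (-140147 + ((24*(10 + ((49 + 46) - 26)) - 847) - 49826)) - 15422 = (-140147 + ((24*(10 + (95 - 26)) - 847) - 49826)) - 15422 = (-140147 + ((24*(10 + 69) - 847) - 49826)) - 15422 = (-140147 + ((24*79 - 847) - 49826)) - 15422 = (-140147 + ((1896 - 847) - 49826)) - 15422 = (-140147 + (1049 - 49826)) - 15422 = (-140147 - 48777) - 15422 = -188924 - 15422 = -204346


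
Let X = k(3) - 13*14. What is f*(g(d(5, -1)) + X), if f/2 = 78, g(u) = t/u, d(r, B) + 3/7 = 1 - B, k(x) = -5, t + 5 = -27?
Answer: -355836/11 ≈ -32349.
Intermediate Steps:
t = -32 (t = -5 - 27 = -32)
d(r, B) = 4/7 - B (d(r, B) = -3/7 + (1 - B) = 4/7 - B)
X = -187 (X = -5 - 13*14 = -5 - 182 = -187)
g(u) = -32/u
f = 156 (f = 2*78 = 156)
f*(g(d(5, -1)) + X) = 156*(-32/(4/7 - 1*(-1)) - 187) = 156*(-32/(4/7 + 1) - 187) = 156*(-32/11/7 - 187) = 156*(-32*7/11 - 187) = 156*(-224/11 - 187) = 156*(-2281/11) = -355836/11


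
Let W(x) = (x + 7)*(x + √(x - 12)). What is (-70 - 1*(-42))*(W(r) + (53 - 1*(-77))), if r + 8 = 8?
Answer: -3640 - 392*I*√3 ≈ -3640.0 - 678.96*I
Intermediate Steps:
r = 0 (r = -8 + 8 = 0)
W(x) = (7 + x)*(x + √(-12 + x))
(-70 - 1*(-42))*(W(r) + (53 - 1*(-77))) = (-70 - 1*(-42))*((0² + 7*0 + 7*√(-12 + 0) + 0*√(-12 + 0)) + (53 - 1*(-77))) = (-70 + 42)*((0 + 0 + 7*√(-12) + 0*√(-12)) + (53 + 77)) = -28*((0 + 0 + 7*(2*I*√3) + 0*(2*I*√3)) + 130) = -28*((0 + 0 + 14*I*√3 + 0) + 130) = -28*(14*I*√3 + 130) = -28*(130 + 14*I*√3) = -3640 - 392*I*√3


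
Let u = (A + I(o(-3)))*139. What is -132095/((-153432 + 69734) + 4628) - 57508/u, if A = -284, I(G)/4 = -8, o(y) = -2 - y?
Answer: 517464917/173653534 ≈ 2.9799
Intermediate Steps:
I(G) = -32 (I(G) = 4*(-8) = -32)
u = -43924 (u = (-284 - 32)*139 = -316*139 = -43924)
-132095/((-153432 + 69734) + 4628) - 57508/u = -132095/((-153432 + 69734) + 4628) - 57508/(-43924) = -132095/(-83698 + 4628) - 57508*(-1/43924) = -132095/(-79070) + 14377/10981 = -132095*(-1/79070) + 14377/10981 = 26419/15814 + 14377/10981 = 517464917/173653534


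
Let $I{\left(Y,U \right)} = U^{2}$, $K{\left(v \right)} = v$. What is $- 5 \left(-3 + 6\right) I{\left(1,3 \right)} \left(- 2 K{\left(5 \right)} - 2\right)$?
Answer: $1620$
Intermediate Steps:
$- 5 \left(-3 + 6\right) I{\left(1,3 \right)} \left(- 2 K{\left(5 \right)} - 2\right) = - 5 \left(-3 + 6\right) 3^{2} \left(\left(-2\right) 5 - 2\right) = \left(-5\right) 3 \cdot 9 \left(-10 - 2\right) = \left(-15\right) 9 \left(-12\right) = \left(-135\right) \left(-12\right) = 1620$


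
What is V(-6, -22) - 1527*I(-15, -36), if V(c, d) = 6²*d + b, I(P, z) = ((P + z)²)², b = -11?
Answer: -10330462730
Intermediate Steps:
I(P, z) = (P + z)⁴
V(c, d) = -11 + 36*d (V(c, d) = 6²*d - 11 = 36*d - 11 = -11 + 36*d)
V(-6, -22) - 1527*I(-15, -36) = (-11 + 36*(-22)) - 1527*(-15 - 36)⁴ = (-11 - 792) - 1527*(-51)⁴ = -803 - 1527*6765201 = -803 - 10330461927 = -10330462730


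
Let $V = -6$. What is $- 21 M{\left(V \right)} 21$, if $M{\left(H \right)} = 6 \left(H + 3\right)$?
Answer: $7938$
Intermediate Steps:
$M{\left(H \right)} = 18 + 6 H$ ($M{\left(H \right)} = 6 \left(3 + H\right) = 18 + 6 H$)
$- 21 M{\left(V \right)} 21 = - 21 \left(18 + 6 \left(-6\right)\right) 21 = - 21 \left(18 - 36\right) 21 = \left(-21\right) \left(-18\right) 21 = 378 \cdot 21 = 7938$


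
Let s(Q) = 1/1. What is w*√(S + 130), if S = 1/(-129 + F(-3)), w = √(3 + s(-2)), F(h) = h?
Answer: √566247/33 ≈ 22.803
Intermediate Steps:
s(Q) = 1
w = 2 (w = √(3 + 1) = √4 = 2)
S = -1/132 (S = 1/(-129 - 3) = 1/(-132) = -1/132 ≈ -0.0075758)
w*√(S + 130) = 2*√(-1/132 + 130) = 2*√(17159/132) = 2*(√566247/66) = √566247/33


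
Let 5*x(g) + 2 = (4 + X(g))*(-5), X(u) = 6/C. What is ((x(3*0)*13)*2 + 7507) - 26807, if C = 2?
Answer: -97462/5 ≈ -19492.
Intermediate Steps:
X(u) = 3 (X(u) = 6/2 = 6*(1/2) = 3)
x(g) = -37/5 (x(g) = -2/5 + ((4 + 3)*(-5))/5 = -2/5 + (7*(-5))/5 = -2/5 + (1/5)*(-35) = -2/5 - 7 = -37/5)
((x(3*0)*13)*2 + 7507) - 26807 = (-37/5*13*2 + 7507) - 26807 = (-481/5*2 + 7507) - 26807 = (-962/5 + 7507) - 26807 = 36573/5 - 26807 = -97462/5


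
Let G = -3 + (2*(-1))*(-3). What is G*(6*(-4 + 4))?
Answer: 0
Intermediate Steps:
G = 3 (G = -3 - 2*(-3) = -3 + 6 = 3)
G*(6*(-4 + 4)) = 3*(6*(-4 + 4)) = 3*(6*0) = 3*0 = 0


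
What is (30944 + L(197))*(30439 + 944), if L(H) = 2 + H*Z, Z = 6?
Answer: 1008273024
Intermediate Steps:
L(H) = 2 + 6*H (L(H) = 2 + H*6 = 2 + 6*H)
(30944 + L(197))*(30439 + 944) = (30944 + (2 + 6*197))*(30439 + 944) = (30944 + (2 + 1182))*31383 = (30944 + 1184)*31383 = 32128*31383 = 1008273024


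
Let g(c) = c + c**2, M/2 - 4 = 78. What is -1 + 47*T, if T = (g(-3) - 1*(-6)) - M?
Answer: -7145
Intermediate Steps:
M = 164 (M = 8 + 2*78 = 8 + 156 = 164)
T = -152 (T = (-3*(1 - 3) - 1*(-6)) - 1*164 = (-3*(-2) + 6) - 164 = (6 + 6) - 164 = 12 - 164 = -152)
-1 + 47*T = -1 + 47*(-152) = -1 - 7144 = -7145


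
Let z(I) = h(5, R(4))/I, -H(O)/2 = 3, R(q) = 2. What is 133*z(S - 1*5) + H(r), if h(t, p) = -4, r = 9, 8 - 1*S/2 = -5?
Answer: -94/3 ≈ -31.333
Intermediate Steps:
S = 26 (S = 16 - 2*(-5) = 16 + 10 = 26)
H(O) = -6 (H(O) = -2*3 = -6)
z(I) = -4/I
133*z(S - 1*5) + H(r) = 133*(-4/(26 - 1*5)) - 6 = 133*(-4/(26 - 5)) - 6 = 133*(-4/21) - 6 = -76/3 - 6 = -94/3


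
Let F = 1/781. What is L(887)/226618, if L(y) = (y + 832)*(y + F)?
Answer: 85059558/12642047 ≈ 6.7283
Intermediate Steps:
F = 1/781 ≈ 0.0012804
L(y) = (832 + y)*(1/781 + y) (L(y) = (y + 832)*(y + 1/781) = (832 + y)*(1/781 + y))
L(887)/226618 = (832/781 + 887² + (649793/781)*887)/226618 = (832/781 + 786769 + 576366391/781)*(1/226618) = (1190833812/781)*(1/226618) = 85059558/12642047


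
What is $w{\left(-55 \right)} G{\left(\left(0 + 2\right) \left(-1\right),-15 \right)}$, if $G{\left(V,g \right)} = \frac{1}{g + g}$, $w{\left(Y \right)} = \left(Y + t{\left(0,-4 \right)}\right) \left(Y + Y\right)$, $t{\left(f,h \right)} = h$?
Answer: $- \frac{649}{3} \approx -216.33$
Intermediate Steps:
$w{\left(Y \right)} = 2 Y \left(-4 + Y\right)$ ($w{\left(Y \right)} = \left(Y - 4\right) \left(Y + Y\right) = \left(-4 + Y\right) 2 Y = 2 Y \left(-4 + Y\right)$)
$G{\left(V,g \right)} = \frac{1}{2 g}$
$w{\left(-55 \right)} G{\left(\left(0 + 2\right) \left(-1\right),-15 \right)} = 2 \left(-55\right) \left(-4 - 55\right) \frac{1}{2 \left(-15\right)} = 2 \left(-55\right) \left(-59\right) \frac{1}{2} \left(- \frac{1}{15}\right) = 6490 \left(- \frac{1}{30}\right) = - \frac{649}{3}$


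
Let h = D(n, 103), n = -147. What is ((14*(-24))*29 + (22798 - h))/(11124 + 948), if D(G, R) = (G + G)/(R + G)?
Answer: 287041/265584 ≈ 1.0808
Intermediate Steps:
D(G, R) = 2*G/(G + R) (D(G, R) = (2*G)/(G + R) = 2*G/(G + R))
h = 147/22 (h = 2*(-147)/(-147 + 103) = 2*(-147)/(-44) = 2*(-147)*(-1/44) = 147/22 ≈ 6.6818)
((14*(-24))*29 + (22798 - h))/(11124 + 948) = ((14*(-24))*29 + (22798 - 1*147/22))/(11124 + 948) = (-336*29 + (22798 - 147/22))/12072 = (-9744 + 501409/22)*(1/12072) = (287041/22)*(1/12072) = 287041/265584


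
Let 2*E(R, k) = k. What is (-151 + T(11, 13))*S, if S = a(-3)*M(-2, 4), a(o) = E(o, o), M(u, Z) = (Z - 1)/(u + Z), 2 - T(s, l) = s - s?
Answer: 1341/4 ≈ 335.25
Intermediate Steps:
T(s, l) = 2 (T(s, l) = 2 - (s - s) = 2 - 1*0 = 2 + 0 = 2)
E(R, k) = k/2
M(u, Z) = (-1 + Z)/(Z + u)
a(o) = o/2
S = -9/4 (S = ((1/2)*(-3))*((-1 + 4)/(4 - 2)) = -3*3/(2*2) = -3*3/4 = -3/2*3/2 = -9/4 ≈ -2.2500)
(-151 + T(11, 13))*S = (-151 + 2)*(-9/4) = -149*(-9/4) = 1341/4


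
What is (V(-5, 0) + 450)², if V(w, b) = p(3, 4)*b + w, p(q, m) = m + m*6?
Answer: 198025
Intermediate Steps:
p(q, m) = 7*m (p(q, m) = m + 6*m = 7*m)
V(w, b) = w + 28*b (V(w, b) = (7*4)*b + w = 28*b + w = w + 28*b)
(V(-5, 0) + 450)² = ((-5 + 28*0) + 450)² = ((-5 + 0) + 450)² = (-5 + 450)² = 445² = 198025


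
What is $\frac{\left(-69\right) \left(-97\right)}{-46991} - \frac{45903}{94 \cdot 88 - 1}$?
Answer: $- \frac{737461892}{129554187} \approx -5.6923$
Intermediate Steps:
$\frac{\left(-69\right) \left(-97\right)}{-46991} - \frac{45903}{94 \cdot 88 - 1} = 6693 \left(- \frac{1}{46991}\right) - \frac{45903}{8272 - 1} = - \frac{6693}{46991} - \frac{45903}{8271} = - \frac{6693}{46991} - \frac{15301}{2757} = - \frac{737461892}{129554187}$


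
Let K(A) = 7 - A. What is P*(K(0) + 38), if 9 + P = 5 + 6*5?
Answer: 1170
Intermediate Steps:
P = 26 (P = -9 + (5 + 6*5) = -9 + (5 + 30) = -9 + 35 = 26)
P*(K(0) + 38) = 26*((7 - 1*0) + 38) = 26*((7 + 0) + 38) = 26*(7 + 38) = 26*45 = 1170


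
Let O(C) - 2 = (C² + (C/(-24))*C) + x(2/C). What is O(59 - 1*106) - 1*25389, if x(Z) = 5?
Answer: -558361/24 ≈ -23265.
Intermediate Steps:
O(C) = 7 + 23*C²/24 (O(C) = 2 + ((C² + (C/(-24))*C) + 5) = 2 + ((C² + (C*(-1/24))*C) + 5) = 2 + ((C² + (-C/24)*C) + 5) = 2 + ((C² - C²/24) + 5) = 2 + (23*C²/24 + 5) = 2 + (5 + 23*C²/24) = 7 + 23*C²/24)
O(59 - 1*106) - 1*25389 = (7 + 23*(59 - 1*106)²/24) - 1*25389 = (7 + 23*(59 - 106)²/24) - 25389 = (7 + (23/24)*(-47)²) - 25389 = (7 + (23/24)*2209) - 25389 = (7 + 50807/24) - 25389 = 50975/24 - 25389 = -558361/24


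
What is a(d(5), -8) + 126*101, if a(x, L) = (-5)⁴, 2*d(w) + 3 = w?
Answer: 13351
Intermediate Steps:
d(w) = -3/2 + w/2
a(x, L) = 625
a(d(5), -8) + 126*101 = 625 + 126*101 = 625 + 12726 = 13351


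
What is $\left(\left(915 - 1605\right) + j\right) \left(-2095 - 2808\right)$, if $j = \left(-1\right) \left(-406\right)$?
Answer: $1392452$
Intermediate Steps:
$j = 406$
$\left(\left(915 - 1605\right) + j\right) \left(-2095 - 2808\right) = \left(\left(915 - 1605\right) + 406\right) \left(-2095 - 2808\right) = \left(-690 + 406\right) \left(-4903\right) = \left(-284\right) \left(-4903\right) = 1392452$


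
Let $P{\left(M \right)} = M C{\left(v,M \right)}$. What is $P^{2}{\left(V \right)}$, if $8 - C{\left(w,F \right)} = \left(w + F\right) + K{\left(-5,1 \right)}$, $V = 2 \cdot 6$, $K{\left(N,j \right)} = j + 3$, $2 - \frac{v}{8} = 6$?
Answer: $82944$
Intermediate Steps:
$v = -32$ ($v = 16 - 48 = -32$)
$K{\left(N,j \right)} = 3 + j$
$V = 12$
$C{\left(w,F \right)} = 4 - F - w$ ($C{\left(w,F \right)} = 8 - \left(\left(w + F\right) + \left(3 + 1\right)\right) = 8 - \left(\left(F + w\right) + 4\right) = 8 - \left(4 + F + w\right) = 4 - F - w$)
$P{\left(M \right)} = M \left(36 - M\right)$ ($P{\left(M \right)} = M \left(4 - M - -32\right) = M \left(4 - M + 32\right) = M \left(36 - M\right)$)
$P^{2}{\left(V \right)} = \left(12 \left(36 - 12\right)\right)^{2} = \left(12 \cdot 24\right)^{2} = 288^{2} = 82944$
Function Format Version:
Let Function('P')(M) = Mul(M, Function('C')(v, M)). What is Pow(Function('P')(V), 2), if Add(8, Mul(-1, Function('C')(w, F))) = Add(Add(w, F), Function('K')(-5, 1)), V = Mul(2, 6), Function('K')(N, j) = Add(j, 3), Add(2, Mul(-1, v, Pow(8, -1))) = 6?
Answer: 82944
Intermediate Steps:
v = -32 (v = Add(16, Mul(-8, 6)) = Add(16, -48) = -32)
Function('K')(N, j) = Add(3, j)
V = 12
Function('C')(w, F) = Add(4, Mul(-1, F), Mul(-1, w)) (Function('C')(w, F) = Add(8, Mul(-1, Add(Add(w, F), Add(3, 1)))) = Add(8, Mul(-1, Add(Add(F, w), 4))) = Add(8, Mul(-1, Add(4, F, w))) = Add(8, Add(-4, Mul(-1, F), Mul(-1, w))) = Add(4, Mul(-1, F), Mul(-1, w)))
Function('P')(M) = Mul(M, Add(36, Mul(-1, M))) (Function('P')(M) = Mul(M, Add(4, Mul(-1, M), Mul(-1, -32))) = Mul(M, Add(4, Mul(-1, M), 32)) = Mul(M, Add(36, Mul(-1, M))))
Pow(Function('P')(V), 2) = Pow(Mul(12, Add(36, Mul(-1, 12))), 2) = Pow(Mul(12, Add(36, -12)), 2) = Pow(Mul(12, 24), 2) = Pow(288, 2) = 82944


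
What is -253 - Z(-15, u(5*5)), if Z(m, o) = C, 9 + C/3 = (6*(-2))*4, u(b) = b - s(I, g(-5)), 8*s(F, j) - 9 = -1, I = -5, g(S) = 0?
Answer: -82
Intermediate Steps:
s(F, j) = 1 (s(F, j) = 9/8 + (⅛)*(-1) = 9/8 - ⅛ = 1)
u(b) = -1 + b (u(b) = b - 1*1 = b - 1 = -1 + b)
C = -171 (C = -27 + 3*((6*(-2))*4) = -27 + 3*(-12*4) = -27 + 3*(-48) = -27 - 144 = -171)
Z(m, o) = -171
-253 - Z(-15, u(5*5)) = -253 - 1*(-171) = -253 + 171 = -82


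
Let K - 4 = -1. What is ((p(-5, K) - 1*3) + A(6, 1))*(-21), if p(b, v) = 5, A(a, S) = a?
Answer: -168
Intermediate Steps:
K = 3 (K = 4 - 1 = 3)
((p(-5, K) - 1*3) + A(6, 1))*(-21) = ((5 - 1*3) + 6)*(-21) = ((5 - 3) + 6)*(-21) = (2 + 6)*(-21) = 8*(-21) = -168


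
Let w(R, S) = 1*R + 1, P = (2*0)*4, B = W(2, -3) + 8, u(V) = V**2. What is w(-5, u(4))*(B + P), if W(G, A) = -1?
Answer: -28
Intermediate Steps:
B = 7 (B = -1 + 8 = 7)
P = 0 (P = 0*4 = 0)
w(R, S) = 1 + R (w(R, S) = R + 1 = 1 + R)
w(-5, u(4))*(B + P) = (1 - 5)*(7 + 0) = -4*7 = -28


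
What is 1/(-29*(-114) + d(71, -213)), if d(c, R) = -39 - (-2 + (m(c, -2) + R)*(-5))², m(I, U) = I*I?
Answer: -1/582832897 ≈ -1.7158e-9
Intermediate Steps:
m(I, U) = I²
d(c, R) = -39 - (-2 - 5*R - 5*c²)² (d(c, R) = -39 - (-2 + (c² + R)*(-5))² = -39 - (-2 + (R + c²)*(-5))² = -39 - (-2 + (-5*R - 5*c²))² = -39 - (-2 - 5*R - 5*c²)²)
1/(-29*(-114) + d(71, -213)) = 1/(-29*(-114) + (-39 - (2 + 5*(-213) + 5*71²)²)) = 1/(3306 + (-39 - (2 - 1065 + 5*5041)²)) = 1/(3306 + (-39 - (2 - 1065 + 25205)²)) = 1/(3306 + (-39 - 1*24142²)) = 1/(3306 + (-39 - 1*582836164)) = 1/(3306 + (-39 - 582836164)) = 1/(3306 - 582836203) = 1/(-582832897) = -1/582832897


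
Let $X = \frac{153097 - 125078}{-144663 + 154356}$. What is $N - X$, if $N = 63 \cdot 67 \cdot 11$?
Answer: $\frac{450027664}{9693} \approx 46428.0$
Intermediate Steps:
$N = 46431$ ($N = 4221 \cdot 11 = 46431$)
$X = \frac{28019}{9693} \approx 2.8906$
$N - X = 46431 - \frac{28019}{9693} = \frac{450027664}{9693}$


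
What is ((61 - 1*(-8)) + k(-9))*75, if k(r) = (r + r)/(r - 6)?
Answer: 5265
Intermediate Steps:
k(r) = 2*r/(-6 + r) (k(r) = (2*r)/(-6 + r) = 2*r/(-6 + r))
((61 - 1*(-8)) + k(-9))*75 = ((61 - 1*(-8)) + 2*(-9)/(-6 - 9))*75 = ((61 + 8) + 2*(-9)/(-15))*75 = (69 + 2*(-9)*(-1/15))*75 = (69 + 6/5)*75 = (351/5)*75 = 5265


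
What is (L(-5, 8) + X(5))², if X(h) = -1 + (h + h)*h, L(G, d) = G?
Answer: 1936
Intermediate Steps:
X(h) = -1 + 2*h² (X(h) = -1 + (2*h)*h = -1 + 2*h²)
(L(-5, 8) + X(5))² = (-5 + (-1 + 2*5²))² = (-5 + (-1 + 2*25))² = (-5 + (-1 + 50))² = (-5 + 49)² = 44² = 1936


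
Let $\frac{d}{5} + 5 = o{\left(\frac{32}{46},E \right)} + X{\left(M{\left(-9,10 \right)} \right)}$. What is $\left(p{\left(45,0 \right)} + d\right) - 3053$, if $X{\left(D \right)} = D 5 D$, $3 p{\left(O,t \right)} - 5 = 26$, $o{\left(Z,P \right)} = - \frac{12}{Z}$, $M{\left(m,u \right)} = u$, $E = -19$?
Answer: $- \frac{7847}{12} \approx -653.92$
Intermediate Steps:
$p{\left(O,t \right)} = \frac{31}{3}$ ($p{\left(O,t \right)} = \frac{5}{3} + \frac{1}{3} \cdot 26 = \frac{5}{3} + \frac{26}{3} = \frac{31}{3}$)
$X{\left(D \right)} = 5 D^{2}$ ($X{\left(D \right)} = 5 D D = 5 D^{2}$)
$d = \frac{9555}{4}$ ($d = -25 + 5 \left(- \frac{12}{32 \cdot \frac{1}{46}} + 5 \cdot 10^{2}\right) = -25 + 5 \left(- \frac{12}{32 \cdot \frac{1}{46}} + 5 \cdot 100\right) = -25 + 5 \left(- \frac{12}{\frac{16}{23}} + 500\right) = -25 + 5 \left(\left(-12\right) \frac{23}{16} + 500\right) = -25 + 5 \left(- \frac{69}{4} + 500\right) = -25 + 5 \cdot \frac{1931}{4} = -25 + \frac{9655}{4} = \frac{9555}{4} \approx 2388.8$)
$\left(p{\left(45,0 \right)} + d\right) - 3053 = \left(\frac{31}{3} + \frac{9555}{4}\right) - 3053 = \frac{28789}{12} - 3053 = - \frac{7847}{12}$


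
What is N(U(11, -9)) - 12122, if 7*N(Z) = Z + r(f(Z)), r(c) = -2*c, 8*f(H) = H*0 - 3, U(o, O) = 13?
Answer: -339361/28 ≈ -12120.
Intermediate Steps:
f(H) = -3/8 (f(H) = (H*0 - 3)/8 = (0 - 3)/8 = (⅛)*(-3) = -3/8)
N(Z) = 3/28 + Z/7 (N(Z) = (Z - 2*(-3/8))/7 = (Z + ¾)/7 = (¾ + Z)/7 = 3/28 + Z/7)
N(U(11, -9)) - 12122 = (3/28 + (⅐)*13) - 12122 = (3/28 + 13/7) - 12122 = 55/28 - 12122 = -339361/28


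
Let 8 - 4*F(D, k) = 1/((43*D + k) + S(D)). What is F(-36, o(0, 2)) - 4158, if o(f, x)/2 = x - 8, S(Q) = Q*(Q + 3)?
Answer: -6184127/1488 ≈ -4156.0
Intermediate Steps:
S(Q) = Q*(3 + Q)
o(f, x) = -16 + 2*x (o(f, x) = 2*(x - 8) = 2*(-8 + x) = -16 + 2*x)
F(D, k) = 2 - 1/(4*(k + 43*D + D*(3 + D))) (F(D, k) = 2 - 1/(4*((43*D + k) + D*(3 + D))) = 2 - 1/(4*((k + 43*D) + D*(3 + D))) = 2 - 1/(4*(k + 43*D + D*(3 + D))))
F(-36, o(0, 2)) - 4158 = (-1/4 + 2*(-16 + 2*2) + 2*(-36)**2 + 92*(-36))/((-16 + 2*2) + (-36)**2 + 46*(-36)) - 4158 = (-1/4 + 2*(-16 + 4) + 2*1296 - 3312)/((-16 + 4) + 1296 - 1656) - 4158 = (-1/4 + 2*(-12) + 2592 - 3312)/(-12 + 1296 - 1656) - 4158 = (-1/4 - 24 + 2592 - 3312)/(-372) - 4158 = -1/372*(-2977/4) - 4158 = 2977/1488 - 4158 = -6184127/1488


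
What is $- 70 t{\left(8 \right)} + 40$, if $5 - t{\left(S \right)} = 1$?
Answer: $-240$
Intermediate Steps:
$t{\left(S \right)} = 4$ ($t{\left(S \right)} = 5 - 1 = 4$)
$- 70 t{\left(8 \right)} + 40 = \left(-70\right) 4 + 40 = -280 + 40 = -240$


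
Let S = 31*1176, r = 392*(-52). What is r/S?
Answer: -52/93 ≈ -0.55914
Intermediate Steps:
r = -20384
S = 36456
r/S = -20384/36456 = -20384*1/36456 = -52/93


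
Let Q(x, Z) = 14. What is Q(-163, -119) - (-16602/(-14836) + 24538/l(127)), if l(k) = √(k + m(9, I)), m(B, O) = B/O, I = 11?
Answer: 95551/7418 - 12269*√15466/703 ≈ -2157.5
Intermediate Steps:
l(k) = √(9/11 + k) (l(k) = √(k + 9/11) = √(9/11 + k))
Q(-163, -119) - (-16602/(-14836) + 24538/l(127)) = 14 - (-16602/(-14836) + 24538/((√(99 + 121*127)/11))) = 14 - (-16602*(-1/14836) + 24538/((√(99 + 15367)/11))) = 14 - (8301/7418 + 24538/((√15466/11))) = 14 - (8301/7418 + 24538*(√15466/1406)) = 14 - (8301/7418 + 12269*√15466/703) = 14 + (-8301/7418 - 12269*√15466/703) = 95551/7418 - 12269*√15466/703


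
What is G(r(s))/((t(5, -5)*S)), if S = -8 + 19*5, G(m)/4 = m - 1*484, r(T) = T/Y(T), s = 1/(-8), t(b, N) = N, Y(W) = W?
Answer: 644/145 ≈ 4.4414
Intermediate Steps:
s = -⅛ ≈ -0.12500
r(T) = 1 (r(T) = T/T = 1)
G(m) = -1936 + 4*m (G(m) = 4*(m - 1*484) = 4*(m - 484) = 4*(-484 + m) = -1936 + 4*m)
S = 87 (S = -8 + 95 = 87)
G(r(s))/((t(5, -5)*S)) = (-1936 + 4*1)/((-5*87)) = (-1936 + 4)/(-435) = -1932*(-1/435) = 644/145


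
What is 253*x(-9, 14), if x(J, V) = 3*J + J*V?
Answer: -38709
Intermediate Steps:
253*x(-9, 14) = 253*(-9*(3 + 14)) = 253*(-9*17) = 253*(-153) = -38709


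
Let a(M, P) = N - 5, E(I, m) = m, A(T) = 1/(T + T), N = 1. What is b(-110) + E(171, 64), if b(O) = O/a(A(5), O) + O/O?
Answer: 185/2 ≈ 92.500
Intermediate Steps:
A(T) = 1/(2*T)
a(M, P) = -4 (a(M, P) = 1 - 5 = -4)
b(O) = 1 - O/4 (b(O) = O/(-4) + O/O = O*(-¼) + 1 = -O/4 + 1 = 1 - O/4)
b(-110) + E(171, 64) = (1 - ¼*(-110)) + 64 = (1 + 55/2) + 64 = 57/2 + 64 = 185/2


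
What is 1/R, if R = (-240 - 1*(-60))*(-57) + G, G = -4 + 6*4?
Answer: 1/10280 ≈ 9.7276e-5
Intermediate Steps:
G = 20 (G = -4 + 24 = 20)
R = 10280 (R = (-240 - 1*(-60))*(-57) + 20 = (-240 + 60)*(-57) + 20 = -180*(-57) + 20 = 10260 + 20 = 10280)
1/R = 1/10280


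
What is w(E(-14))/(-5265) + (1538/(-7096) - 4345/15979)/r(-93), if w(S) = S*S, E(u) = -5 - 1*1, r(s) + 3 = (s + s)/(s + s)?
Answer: 15753239999/66331385640 ≈ 0.23749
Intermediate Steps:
r(s) = -2 (r(s) = -3 + (s + s)/(s + s) = -3 + (2*s)/((2*s)) = -3 + (2*s)*(1/(2*s)) = -3 + 1 = -2)
E(u) = -6 (E(u) = -5 - 1 = -6)
w(S) = S²
w(E(-14))/(-5265) + (1538/(-7096) - 4345/15979)/r(-93) = (-6)²/(-5265) + (1538/(-7096) - 4345/15979)/(-2) = 36*(-1/5265) + (1538*(-1/7096) - 4345*1/15979)*(-½) = -4/585 + (-769/3548 - 4345/15979)*(-½) = -4/585 - 27703911/56693492*(-½) = -4/585 + 27703911/113386984 = 15753239999/66331385640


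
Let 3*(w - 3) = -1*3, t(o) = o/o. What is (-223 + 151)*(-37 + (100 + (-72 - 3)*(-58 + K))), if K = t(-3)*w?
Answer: -306936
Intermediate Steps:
t(o) = 1
w = 2 (w = 3 + (-1*3)/3 = 3 + (1/3)*(-3) = 3 - 1 = 2)
K = 2 (K = 1*2 = 2)
(-223 + 151)*(-37 + (100 + (-72 - 3)*(-58 + K))) = (-223 + 151)*(-37 + (100 + (-72 - 3)*(-58 + 2))) = -72*(-37 + (100 - 75*(-56))) = -72*(-37 + (100 + 4200)) = -72*(-37 + 4300) = -72*4263 = -306936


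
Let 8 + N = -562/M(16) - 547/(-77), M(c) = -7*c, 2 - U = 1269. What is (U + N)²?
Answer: 605179752489/379456 ≈ 1.5949e+6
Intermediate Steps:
U = -1267 (U = 2 - 1*1269 = 2 - 1269 = -1267)
N = 2539/616 (N = -8 + (-562/((-7*16)) - 547/(-77)) = -8 + (-562/(-112) - 547*(-1/77)) = -8 + (-562*(-1/112) + 547/77) = -8 + (281/56 + 547/77) = -8 + 7467/616 = 2539/616 ≈ 4.1217)
(U + N)² = (-1267 + 2539/616)² = (-777933/616)² = 605179752489/379456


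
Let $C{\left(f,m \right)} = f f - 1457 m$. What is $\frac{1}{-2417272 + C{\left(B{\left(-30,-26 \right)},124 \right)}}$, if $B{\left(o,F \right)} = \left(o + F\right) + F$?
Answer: $- \frac{1}{2591216} \approx -3.8592 \cdot 10^{-7}$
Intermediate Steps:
$B{\left(o,F \right)} = o + 2 F$ ($B{\left(o,F \right)} = \left(F + o\right) + F = o + 2 F$)
$C{\left(f,m \right)} = f^{2} - 1457 m$
$\frac{1}{-2417272 + C{\left(B{\left(-30,-26 \right)},124 \right)}} = \frac{1}{-2417272 + \left(\left(-30 + 2 \left(-26\right)\right)^{2} - 180668\right)} = \frac{1}{-2417272 - \left(180668 - \left(-30 - 52\right)^{2}\right)} = \frac{1}{-2417272 - \left(180668 - \left(-82\right)^{2}\right)} = \frac{1}{-2417272 + \left(6724 - 180668\right)} = \frac{1}{-2417272 - 173944} = \frac{1}{-2591216} = - \frac{1}{2591216}$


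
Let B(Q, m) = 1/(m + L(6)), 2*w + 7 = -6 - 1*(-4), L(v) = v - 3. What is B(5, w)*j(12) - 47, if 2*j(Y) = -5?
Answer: -136/3 ≈ -45.333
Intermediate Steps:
j(Y) = -5/2 (j(Y) = (½)*(-5) = -5/2)
L(v) = -3 + v
w = -9/2 (w = -7/2 + (-6 - 1*(-4))/2 = -7/2 + (-6 + 4)/2 = -7/2 + (½)*(-2) = -7/2 - 1 = -9/2 ≈ -4.5000)
B(Q, m) = 1/(3 + m) (B(Q, m) = 1/(m + (-3 + 6)) = 1/(m + 3) = 1/(3 + m))
B(5, w)*j(12) - 47 = -5/2/(3 - 9/2) - 47 = -5/2/(-3/2) - 47 = -⅔*(-5/2) - 47 = 5/3 - 47 = -136/3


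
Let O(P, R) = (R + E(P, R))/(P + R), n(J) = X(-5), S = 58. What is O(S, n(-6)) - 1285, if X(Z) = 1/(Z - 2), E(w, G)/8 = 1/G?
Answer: -173606/135 ≈ -1286.0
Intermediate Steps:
E(w, G) = 8/G
X(Z) = 1/(-2 + Z)
n(J) = -⅐ (n(J) = 1/(-2 - 5) = 1/(-7) = -⅐)
O(P, R) = (R + 8/R)/(P + R)
O(S, n(-6)) - 1285 = (8 + (-⅐)²)/((-⅐)*(58 - ⅐)) - 1285 = -7*(8 + 1/49)/405/7 - 1285 = -7*7/405*393/49 - 1285 = -131/135 - 1285 = -173606/135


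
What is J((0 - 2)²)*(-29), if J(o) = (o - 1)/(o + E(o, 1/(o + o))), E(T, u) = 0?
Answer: -87/4 ≈ -21.750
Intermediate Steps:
J(o) = (-1 + o)/o (J(o) = (o - 1)/(o + 0) = (-1 + o)/o)
J((0 - 2)²)*(-29) = ((-1 + (0 - 2)²)/((0 - 2)²))*(-29) = ((-1 + (-2)²)/((-2)²))*(-29) = ((-1 + 4)/4)*(-29) = ((¼)*3)*(-29) = (¾)*(-29) = -87/4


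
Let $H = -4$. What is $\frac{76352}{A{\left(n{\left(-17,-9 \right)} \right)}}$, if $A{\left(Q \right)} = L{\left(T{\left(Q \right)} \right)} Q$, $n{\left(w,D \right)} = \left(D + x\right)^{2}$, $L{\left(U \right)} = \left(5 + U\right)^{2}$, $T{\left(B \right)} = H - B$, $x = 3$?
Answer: $\frac{19088}{11025} \approx 1.7313$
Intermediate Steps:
$T{\left(B \right)} = -4 - B$
$n{\left(w,D \right)} = \left(3 + D\right)^{2}$ ($n{\left(w,D \right)} = \left(D + 3\right)^{2} = \left(3 + D\right)^{2}$)
$A{\left(Q \right)} = Q \left(1 - Q\right)^{2}$ ($A{\left(Q \right)} = \left(5 - \left(4 + Q\right)\right)^{2} Q = \left(1 - Q\right)^{2} Q = Q \left(1 - Q\right)^{2}$)
$\frac{76352}{A{\left(n{\left(-17,-9 \right)} \right)}} = \frac{76352}{\left(3 - 9\right)^{2} \left(-1 + \left(3 - 9\right)^{2}\right)^{2}} = \frac{76352}{\left(-6\right)^{2} \left(-1 + \left(-6\right)^{2}\right)^{2}} = \frac{76352}{36 \left(-1 + 36\right)^{2}} = \frac{76352}{36 \cdot 35^{2}} = \frac{76352}{36 \cdot 1225} = \frac{76352}{44100} = 76352 \cdot \frac{1}{44100} = \frac{19088}{11025}$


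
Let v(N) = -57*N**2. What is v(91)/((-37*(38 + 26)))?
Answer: 472017/2368 ≈ 199.33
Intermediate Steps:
v(91)/((-37*(38 + 26))) = (-57*91**2)/((-37*(38 + 26))) = (-57*8281)/((-37*64)) = -472017/(-2368) = -472017*(-1/2368) = 472017/2368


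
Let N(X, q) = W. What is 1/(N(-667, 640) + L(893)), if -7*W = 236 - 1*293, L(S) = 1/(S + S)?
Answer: 12502/101809 ≈ 0.12280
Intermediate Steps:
L(S) = 1/(2*S)
W = 57/7 (W = -(236 - 1*293)/7 = -(236 - 293)/7 = -⅐*(-57) = 57/7 ≈ 8.1429)
N(X, q) = 57/7
1/(N(-667, 640) + L(893)) = 1/(57/7 + (½)/893) = 1/(57/7 + (½)*(1/893)) = 1/(57/7 + 1/1786) = 1/(101809/12502) = 12502/101809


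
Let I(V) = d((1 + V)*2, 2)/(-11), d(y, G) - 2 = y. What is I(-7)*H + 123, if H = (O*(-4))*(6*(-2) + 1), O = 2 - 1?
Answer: 163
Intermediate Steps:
d(y, G) = 2 + y
O = 1
H = 44 (H = (1*(-4))*(6*(-2) + 1) = -4*(-12 + 1) = -4*(-11) = 44)
I(V) = -4/11 - 2*V/11 (I(V) = (2 + (1 + V)*2)/(-11) = (2 + (2 + 2*V))*(-1/11) = (4 + 2*V)*(-1/11) = -4/11 - 2*V/11)
I(-7)*H + 123 = (-4/11 - 2/11*(-7))*44 + 123 = (-4/11 + 14/11)*44 + 123 = (10/11)*44 + 123 = 40 + 123 = 163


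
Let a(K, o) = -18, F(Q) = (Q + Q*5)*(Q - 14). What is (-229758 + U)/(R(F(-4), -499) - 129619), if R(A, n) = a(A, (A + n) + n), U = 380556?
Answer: -150798/129637 ≈ -1.1632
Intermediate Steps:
F(Q) = 6*Q*(-14 + Q) (F(Q) = (Q + 5*Q)*(-14 + Q) = (6*Q)*(-14 + Q) = 6*Q*(-14 + Q))
R(A, n) = -18
(-229758 + U)/(R(F(-4), -499) - 129619) = (-229758 + 380556)/(-18 - 129619) = 150798/(-129637) = 150798*(-1/129637) = -150798/129637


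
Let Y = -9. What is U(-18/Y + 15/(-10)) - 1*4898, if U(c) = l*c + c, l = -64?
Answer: -9859/2 ≈ -4929.5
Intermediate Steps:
U(c) = -63*c (U(c) = -64*c + c = -63*c)
U(-18/Y + 15/(-10)) - 1*4898 = -63*(-18/(-9) + 15/(-10)) - 1*4898 = -63*(-18*(-⅑) + 15*(-⅒)) - 4898 = -63*(2 - 3/2) - 4898 = -63*½ - 4898 = -63/2 - 4898 = -9859/2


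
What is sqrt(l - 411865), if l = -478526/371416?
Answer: I*sqrt(3551055666637641)/92854 ≈ 641.77*I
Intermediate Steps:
l = -239263/185708 (l = -478526*1/371416 = -239263/185708 ≈ -1.2884)
sqrt(l - 411865) = sqrt(-239263/185708 - 411865) = sqrt(-76486864683/185708) = I*sqrt(3551055666637641)/92854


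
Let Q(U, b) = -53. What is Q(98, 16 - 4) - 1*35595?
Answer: -35648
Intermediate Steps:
Q(98, 16 - 4) - 1*35595 = -53 - 1*35595 = -53 - 35595 = -35648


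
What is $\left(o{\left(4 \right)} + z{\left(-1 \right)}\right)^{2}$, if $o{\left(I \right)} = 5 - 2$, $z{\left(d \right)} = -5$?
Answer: $4$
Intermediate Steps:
$o{\left(I \right)} = 3$ ($o{\left(I \right)} = 5 - 2 = 3$)
$\left(o{\left(4 \right)} + z{\left(-1 \right)}\right)^{2} = \left(3 - 5\right)^{2} = \left(-2\right)^{2} = 4$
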